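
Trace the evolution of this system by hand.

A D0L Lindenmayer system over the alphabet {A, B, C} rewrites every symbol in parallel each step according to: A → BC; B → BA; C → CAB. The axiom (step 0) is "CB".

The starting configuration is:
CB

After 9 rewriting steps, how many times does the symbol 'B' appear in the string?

1429

k=0  CB
k=1  CABBA
k=2  CABBCBABABC
k=3  CABBCBABACABBABCBABCBACAB
k=4  CABBCBABACABBABCBABCCABBCBABABCBACABBABCBACABBABCCABBCBA
k=5  CABBCBABACABBABCBABCCABBCBABABCBACABBABCBACABCABBCBABACABB…ABBABCCABBCBABABCBACABBABCCABBCBABABCBACABCABBCBABACABBABC  (len 126)
k=6  CABBCBABACABBABCBABCCABBCBABABCBACABBABCBACABCABBCBABACABB…BCBABCBACABBABCCABBCBACABBCBABACABBABCBABCCABBCBABABCBACAB  (len 283)
k=7  CABBCBABACABBABCBABCCABBCBABABCBACABBABCBACABCABBCBABACABB…BCBABABCBACABBABCBACABCABBCBABACABBABCBABCBACABBABCCABBCBA  (len 636)
k=8  CABBCBABACABBABCBABCCABBCBABABCBACABBABCBACABCABBCBABACABB…BCBABABCBACABBABCBACABBABCCABBCBABABCBACABCABBCBABACABBABC  (len 1429)
k=9  CABBCBABACABBABCBABCCABBCBABABCBACABBABCBACABCABBCBABACABB…BCBABCBACABBABCCABBCBACABBCBABACABBABCBABCCABBCBABABCBACAB  (len 3211)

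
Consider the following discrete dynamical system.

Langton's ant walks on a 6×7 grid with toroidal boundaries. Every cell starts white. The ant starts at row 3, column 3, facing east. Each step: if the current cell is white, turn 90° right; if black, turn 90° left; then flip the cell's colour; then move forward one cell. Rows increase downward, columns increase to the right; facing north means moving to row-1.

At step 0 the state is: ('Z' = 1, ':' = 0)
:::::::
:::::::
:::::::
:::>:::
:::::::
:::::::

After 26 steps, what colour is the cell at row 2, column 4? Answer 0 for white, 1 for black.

k=0  :::::::
:::::::
:::::::
:::>:::
:::::::
:::::::
k=1  :::::::
:::::::
:::::::
:::Z:::
:::v:::
:::::::
k=2  :::::::
:::::::
:::::::
:::Z:::
::<Z:::
:::::::
k=3  :::::::
:::::::
:::::::
::^Z:::
::ZZ:::
:::::::
k=4  :::::::
:::::::
:::::::
::Z>:::
::ZZ:::
:::::::
k=5  :::::::
:::::::
:::^:::
::Z::::
::ZZ:::
:::::::
k=6  :::::::
:::::::
:::Z>::
::Z::::
::ZZ:::
:::::::
k=7  :::::::
:::::::
:::ZZ::
::Z:v::
::ZZ:::
:::::::
k=8  :::::::
:::::::
:::ZZ::
::Z<Z::
::ZZ:::
:::::::
k=9  :::::::
:::::::
:::^Z::
::ZZZ::
::ZZ:::
:::::::
k=10  :::::::
:::::::
::<:Z::
::ZZZ::
::ZZ:::
:::::::
k=11  :::::::
::^::::
::Z:Z::
::ZZZ::
::ZZ:::
:::::::
k=12  :::::::
::Z>:::
::Z:Z::
::ZZZ::
::ZZ:::
:::::::
k=13  :::::::
::ZZ:::
::ZvZ::
::ZZZ::
::ZZ:::
:::::::
k=14  :::::::
::ZZ:::
::<ZZ::
::ZZZ::
::ZZ:::
:::::::
k=15  :::::::
::ZZ:::
:::ZZ::
::vZZ::
::ZZ:::
:::::::
k=16  :::::::
::ZZ:::
:::ZZ::
:::>Z::
::ZZ:::
:::::::
k=17  :::::::
::ZZ:::
:::^Z::
::::Z::
::ZZ:::
:::::::
k=18  :::::::
::ZZ:::
::<:Z::
::::Z::
::ZZ:::
:::::::
k=19  :::::::
::^Z:::
::Z:Z::
::::Z::
::ZZ:::
:::::::
k=20  :::::::
:<:Z:::
::Z:Z::
::::Z::
::ZZ:::
:::::::
k=21  :^:::::
:Z:Z:::
::Z:Z::
::::Z::
::ZZ:::
:::::::
k=22  :Z>::::
:Z:Z:::
::Z:Z::
::::Z::
::ZZ:::
:::::::
k=23  :ZZ::::
:ZvZ:::
::Z:Z::
::::Z::
::ZZ:::
:::::::
k=24  :ZZ::::
:<ZZ:::
::Z:Z::
::::Z::
::ZZ:::
:::::::
k=25  :ZZ::::
::ZZ:::
:vZ:Z::
::::Z::
::ZZ:::
:::::::
k=26  :ZZ::::
::ZZ:::
<ZZ:Z::
::::Z::
::ZZ:::
:::::::

1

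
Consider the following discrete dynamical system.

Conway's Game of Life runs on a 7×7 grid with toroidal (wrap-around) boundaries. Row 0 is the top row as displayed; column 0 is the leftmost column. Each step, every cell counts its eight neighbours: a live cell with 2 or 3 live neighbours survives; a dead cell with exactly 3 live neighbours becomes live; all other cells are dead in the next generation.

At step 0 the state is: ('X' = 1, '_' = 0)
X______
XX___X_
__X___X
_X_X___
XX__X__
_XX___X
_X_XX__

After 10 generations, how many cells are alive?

0) X______
XX___X_
__X___X
_X_X___
XX__X__
_XX___X
_X_XX__
1) X_X_X_X
XX_____
__X___X
_X_X___
___X___
____XX_
_X_X___
2) __XX__X
__XX_X_
__X____
___X___
__XX___
__XXX__
XXXX__X
3) _____XX
_X__X__
__X_X__
___X___
_______
X___X__
X____XX
4) ____X__
___XX__
__X_X__
___X___
_______
X____X_
X___X__
5) ____XX_
____XX_
__X_X__
___X___
_______
______X
____XXX
6) ___X___
_______
____XX_
___X___
_______
______X
____X_X
7) _______
____X__
____X__
____X__
_______
_____X_
_____X_
8) _______
_______
___XXX_
_______
_______
_______
_______
9) _______
____X__
____X__
____X__
_______
_______
_______
10) _______
_______
___XXX_
_______
_______
_______
_______

3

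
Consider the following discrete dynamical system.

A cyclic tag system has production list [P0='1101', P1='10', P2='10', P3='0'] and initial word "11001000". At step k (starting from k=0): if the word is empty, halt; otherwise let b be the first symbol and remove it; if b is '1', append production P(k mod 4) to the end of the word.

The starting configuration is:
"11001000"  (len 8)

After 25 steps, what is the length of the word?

16

0) "11001000"  (len 8)
1) "10010001101"  (len 11)
2) "001000110110"  (len 12)
3) "01000110110"  (len 11)
4) "1000110110"  (len 10)
5) "0001101101101"  (len 13)
6) "001101101101"  (len 12)
7) "01101101101"  (len 11)
8) "1101101101"  (len 10)
9) "1011011011101"  (len 13)
10) "01101101110110"  (len 14)
11) "1101101110110"  (len 13)
12) "1011011101100"  (len 13)
13) "0110111011001101"  (len 16)
14) "110111011001101"  (len 15)
15) "1011101100110110"  (len 16)
16) "0111011001101100"  (len 16)
17) "111011001101100"  (len 15)
18) "1101100110110010"  (len 16)
19) "10110011011001010"  (len 17)
20) "01100110110010100"  (len 17)
21) "1100110110010100"  (len 16)
22) "10011011001010010"  (len 17)
23) "001101100101001010"  (len 18)
24) "01101100101001010"  (len 17)
25) "1101100101001010"  (len 16)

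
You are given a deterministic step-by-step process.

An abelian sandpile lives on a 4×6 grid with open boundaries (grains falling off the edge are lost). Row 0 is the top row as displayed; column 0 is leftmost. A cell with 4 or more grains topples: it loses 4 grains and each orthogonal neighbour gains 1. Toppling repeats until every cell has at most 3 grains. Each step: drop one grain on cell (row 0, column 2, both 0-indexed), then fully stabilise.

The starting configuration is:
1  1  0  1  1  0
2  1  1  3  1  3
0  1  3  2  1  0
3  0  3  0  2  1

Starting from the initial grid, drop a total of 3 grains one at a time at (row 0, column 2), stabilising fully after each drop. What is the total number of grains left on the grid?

[0] 1  1  0  1  1  0
2  1  1  3  1  3
0  1  3  2  1  0
3  0  3  0  2  1
[1] 1  1  1  1  1  0
2  1  1  3  1  3
0  1  3  2  1  0
3  0  3  0  2  1
[2] 1  1  2  1  1  0
2  1  1  3  1  3
0  1  3  2  1  0
3  0  3  0  2  1
[3] 1  1  3  1  1  0
2  1  1  3  1  3
0  1  3  2  1  0
3  0  3  0  2  1

34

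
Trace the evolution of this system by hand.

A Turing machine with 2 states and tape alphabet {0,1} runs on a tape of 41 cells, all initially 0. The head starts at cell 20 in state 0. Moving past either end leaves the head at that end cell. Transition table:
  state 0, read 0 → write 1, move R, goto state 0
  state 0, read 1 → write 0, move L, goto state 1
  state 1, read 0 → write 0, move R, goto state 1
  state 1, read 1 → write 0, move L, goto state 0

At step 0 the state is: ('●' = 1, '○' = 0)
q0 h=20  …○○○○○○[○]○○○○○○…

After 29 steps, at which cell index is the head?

0) q0 h=20  …○○○○○○[○]○○○○○○…
1) q0 h=21  …○○○○○●[○]○○○○○○…
2) q0 h=22  …○○○○●●[○]○○○○○○…
3) q0 h=23  …○○○●●●[○]○○○○○○…
4) q0 h=24  …○○●●●●[○]○○○○○○…
5) q0 h=25  …○●●●●●[○]○○○○○○…
6) q0 h=26  …●●●●●●[○]○○○○○○…
7) q0 h=27  …●●●●●●[○]○○○○○○…
8) q0 h=28  …●●●●●●[○]○○○○○○…
9) q0 h=29  …●●●●●●[○]○○○○○○…
10) q0 h=30  …●●●●●●[○]○○○○○○…
11) q0 h=31  …●●●●●●[○]○○○○○○…
12) q0 h=32  …●●●●●●[○]○○○○○○…
13) q0 h=33  …●●●●●●[○]○○○○○○…
14) q0 h=34  …●●●●●●[○]○○○○○○|
15) q0 h=35  …●●●●●●[○]○○○○○|
16) q0 h=36  …●●●●●●[○]○○○○|
17) q0 h=37  …●●●●●●[○]○○○|
18) q0 h=38  …●●●●●●[○]○○|
19) q0 h=39  …●●●●●●[○]○|
20) q0 h=40  …●●●●●●[○]|
21) q0 h=40  …●●●●●●[●]|
22) q1 h=39  …●●●●●●[●]○|
23) q0 h=38  …●●●●●●[●]○○|
24) q1 h=37  …●●●●●●[●]○○○|
25) q0 h=36  …●●●●●●[●]○○○○|
26) q1 h=35  …●●●●●●[●]○○○○○|
27) q0 h=34  …●●●●●●[●]○○○○○○|
28) q1 h=33  …●●●●●●[●]○○○○○○…
29) q0 h=32  …●●●●●●[●]○○○○○○…

32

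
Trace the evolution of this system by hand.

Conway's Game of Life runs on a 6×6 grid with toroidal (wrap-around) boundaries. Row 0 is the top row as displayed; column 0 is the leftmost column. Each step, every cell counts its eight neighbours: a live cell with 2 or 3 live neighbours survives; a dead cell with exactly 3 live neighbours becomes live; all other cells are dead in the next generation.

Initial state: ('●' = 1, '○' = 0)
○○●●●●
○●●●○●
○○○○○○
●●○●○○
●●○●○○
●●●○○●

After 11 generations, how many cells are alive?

14

0) ○○●●●●
○●●●○●
○○○○○○
●●○●○○
●●○●○○
●●●○○●
1) ○○○○○○
●●○○○●
○○○●●○
●●○○○○
○○○●●○
○○○○○○
2) ●○○○○○
●○○○●●
○○●○●○
○○●○○●
○○○○○○
○○○○○○
3) ●○○○○○
●●○●●○
●●○○●○
○○○●○○
○○○○○○
○○○○○○
4) ●●○○○●
○○●●●○
●●○○●○
○○○○○○
○○○○○○
○○○○○○
5) ●●●●●●
○○●●●○
○●●○●●
○○○○○○
○○○○○○
●○○○○○
6) ●○○○○○
○○○○○○
○●●○●●
○○○○○○
○○○○○○
●○●●●○
7) ○●○●○●
●●○○○●
○○○○○○
○○○○○○
○○○●○○
○●○●○●
8) ○●○○○●
○●●○●●
●○○○○○
○○○○○○
○○●○●○
○○○●○○
9) ○●○●○●
○●●○●●
●●○○○●
○○○○○○
○○○●○○
○○●●●○
10) ○●○○○●
○○○●○○
○●●○●●
●○○○○○
○○●●●○
○○○○○○
11) ○○○○○○
○●○●○●
●●●●●●
●○○○○○
○○○●○○
○○●●●○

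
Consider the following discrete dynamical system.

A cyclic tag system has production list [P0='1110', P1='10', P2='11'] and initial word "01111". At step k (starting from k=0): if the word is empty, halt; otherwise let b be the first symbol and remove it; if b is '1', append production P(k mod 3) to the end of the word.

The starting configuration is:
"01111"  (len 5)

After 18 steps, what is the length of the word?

step 0: "01111"  (len 5)
step 1: "1111"  (len 4)
step 2: "11110"  (len 5)
step 3: "111011"  (len 6)
step 4: "110111110"  (len 9)
step 5: "1011111010"  (len 10)
step 6: "01111101011"  (len 11)
step 7: "1111101011"  (len 10)
step 8: "11110101110"  (len 11)
step 9: "111010111011"  (len 12)
step 10: "110101110111110"  (len 15)
step 11: "1010111011111010"  (len 16)
step 12: "01011101111101011"  (len 17)
step 13: "1011101111101011"  (len 16)
step 14: "01110111110101110"  (len 17)
step 15: "1110111110101110"  (len 16)
step 16: "1101111101011101110"  (len 19)
step 17: "10111110101110111010"  (len 20)
step 18: "011111010111011101011"  (len 21)

21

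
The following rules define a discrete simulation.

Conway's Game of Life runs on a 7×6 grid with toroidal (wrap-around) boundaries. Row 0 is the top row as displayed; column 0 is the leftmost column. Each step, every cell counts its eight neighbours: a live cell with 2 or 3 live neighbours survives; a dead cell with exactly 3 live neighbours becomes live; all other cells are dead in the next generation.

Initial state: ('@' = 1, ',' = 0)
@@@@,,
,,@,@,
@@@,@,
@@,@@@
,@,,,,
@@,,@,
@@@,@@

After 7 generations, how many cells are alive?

gen 0: @@@@,,
,,@,@,
@@@,@,
@@,@@@
,@,,,,
@@,,@,
@@@,@@
gen 1: ,,,,,,
,,,,@,
,,,,,,
,,,@@,
,,,@,,
,,,@@,
,,,,@,
gen 2: ,,,,,,
,,,,,,
,,,@@,
,,,@@,
,,@,,,
,,,@@,
,,,@@,
gen 3: ,,,,,,
,,,,,,
,,,@@,
,,@,@,
,,@,,,
,,@,@,
,,,@@,
gen 4: ,,,,,,
,,,,,,
,,,@@,
,,@,@,
,@@,,,
,,@,@,
,,,@@,
gen 5: ,,,,,,
,,,,,,
,,,@@,
,@@,@,
,@@,,,
,@@,@,
,,,@@,
gen 6: ,,,,,,
,,,,,,
,,@@@,
,@,,@,
@,,,,,
,@,,@,
,,@@@,
gen 7: ,,,@,,
,,,@,,
,,@@@,
,@@,@@
@@,,,@
,@@,@@
,,@@@,

19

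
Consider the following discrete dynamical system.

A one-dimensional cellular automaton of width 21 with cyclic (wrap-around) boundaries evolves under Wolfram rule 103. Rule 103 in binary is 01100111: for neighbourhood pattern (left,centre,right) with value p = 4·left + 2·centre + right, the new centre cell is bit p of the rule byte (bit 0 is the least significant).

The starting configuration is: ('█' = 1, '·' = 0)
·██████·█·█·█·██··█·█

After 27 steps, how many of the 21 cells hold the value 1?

13

0) ·██████·█·█·█·██··█·█
1) █·····████████·█·████
2) █·████·······████····
3) ██···█·██████···█·███
4) ·█·████·····█·████···
5) ███···█·██████···█·██
6) ··█·████·····█·████··
7) ████···█·██████···█·█
8) ···█·████·····█·████·
9) █████···█·██████···█·
10) ····█·████·····█·████
11) ·█████···█·██████···█
12) █····█·████·····█·███
13) █·█████···█·██████···
14) ██····█·████·····█·██
15) ·█·█████···█·██████··
16) ███····█·████·····█·█
17) ··█·█████···█·██████·
18) ████····█·████·····█·
19) ···█·█████···█·██████
20) ·████····█·████·····█
21) █···█·█████···█·█████
22) █·████····█·████·····
23) ██···█·█████···█·████
24) ·█·████····█·████····
25) ███···█·█████···█·███
26) ··█·████····█·████···
27) ████···█·█████···█·██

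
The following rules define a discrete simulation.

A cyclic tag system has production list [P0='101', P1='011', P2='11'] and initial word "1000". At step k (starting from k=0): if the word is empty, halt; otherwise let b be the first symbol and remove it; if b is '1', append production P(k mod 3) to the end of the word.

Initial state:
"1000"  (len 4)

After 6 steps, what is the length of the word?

4

t=0: "1000"  (len 4)
t=1: "000101"  (len 6)
t=2: "00101"  (len 5)
t=3: "0101"  (len 4)
t=4: "101"  (len 3)
t=5: "01011"  (len 5)
t=6: "1011"  (len 4)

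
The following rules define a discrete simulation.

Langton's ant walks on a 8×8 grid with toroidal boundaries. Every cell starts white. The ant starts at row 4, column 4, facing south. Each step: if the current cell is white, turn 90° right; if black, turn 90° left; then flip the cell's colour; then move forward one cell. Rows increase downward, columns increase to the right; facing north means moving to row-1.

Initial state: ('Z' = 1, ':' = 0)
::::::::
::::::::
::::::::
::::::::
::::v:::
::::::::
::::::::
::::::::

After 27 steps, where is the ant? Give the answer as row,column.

1,6

k=0  ::::::::
::::::::
::::::::
::::::::
::::v:::
::::::::
::::::::
::::::::
k=1  ::::::::
::::::::
::::::::
::::::::
:::<Z:::
::::::::
::::::::
::::::::
k=2  ::::::::
::::::::
::::::::
:::^::::
:::ZZ:::
::::::::
::::::::
::::::::
k=3  ::::::::
::::::::
::::::::
:::Z>:::
:::ZZ:::
::::::::
::::::::
::::::::
k=4  ::::::::
::::::::
::::::::
:::ZZ:::
:::Zv:::
::::::::
::::::::
::::::::
k=5  ::::::::
::::::::
::::::::
:::ZZ:::
:::Z:>::
::::::::
::::::::
::::::::
k=6  ::::::::
::::::::
::::::::
:::ZZ:::
:::Z:Z::
:::::v::
::::::::
::::::::
k=7  ::::::::
::::::::
::::::::
:::ZZ:::
:::Z:Z::
::::<Z::
::::::::
::::::::
k=8  ::::::::
::::::::
::::::::
:::ZZ:::
:::Z^Z::
::::ZZ::
::::::::
::::::::
k=9  ::::::::
::::::::
::::::::
:::ZZ:::
:::ZZ>::
::::ZZ::
::::::::
::::::::
k=10  ::::::::
::::::::
::::::::
:::ZZ^::
:::ZZ:::
::::ZZ::
::::::::
::::::::
k=11  ::::::::
::::::::
::::::::
:::ZZZ>:
:::ZZ:::
::::ZZ::
::::::::
::::::::
k=12  ::::::::
::::::::
::::::::
:::ZZZZ:
:::ZZ:v:
::::ZZ::
::::::::
::::::::
k=13  ::::::::
::::::::
::::::::
:::ZZZZ:
:::ZZ<Z:
::::ZZ::
::::::::
::::::::
k=14  ::::::::
::::::::
::::::::
:::ZZ^Z:
:::ZZZZ:
::::ZZ::
::::::::
::::::::
k=15  ::::::::
::::::::
::::::::
:::Z<:Z:
:::ZZZZ:
::::ZZ::
::::::::
::::::::
k=16  ::::::::
::::::::
::::::::
:::Z::Z:
:::ZvZZ:
::::ZZ::
::::::::
::::::::
k=17  ::::::::
::::::::
::::::::
:::Z::Z:
:::Z:>Z:
::::ZZ::
::::::::
::::::::
k=18  ::::::::
::::::::
::::::::
:::Z:^Z:
:::Z::Z:
::::ZZ::
::::::::
::::::::
k=19  ::::::::
::::::::
::::::::
:::Z:Z>:
:::Z::Z:
::::ZZ::
::::::::
::::::::
k=20  ::::::::
::::::::
::::::^:
:::Z:Z::
:::Z::Z:
::::ZZ::
::::::::
::::::::
k=21  ::::::::
::::::::
::::::Z>
:::Z:Z::
:::Z::Z:
::::ZZ::
::::::::
::::::::
k=22  ::::::::
::::::::
::::::ZZ
:::Z:Z:v
:::Z::Z:
::::ZZ::
::::::::
::::::::
k=23  ::::::::
::::::::
::::::ZZ
:::Z:Z<Z
:::Z::Z:
::::ZZ::
::::::::
::::::::
k=24  ::::::::
::::::::
::::::^Z
:::Z:ZZZ
:::Z::Z:
::::ZZ::
::::::::
::::::::
k=25  ::::::::
::::::::
:::::<:Z
:::Z:ZZZ
:::Z::Z:
::::ZZ::
::::::::
::::::::
k=26  ::::::::
:::::^::
:::::Z:Z
:::Z:ZZZ
:::Z::Z:
::::ZZ::
::::::::
::::::::
k=27  ::::::::
:::::Z>:
:::::Z:Z
:::Z:ZZZ
:::Z::Z:
::::ZZ::
::::::::
::::::::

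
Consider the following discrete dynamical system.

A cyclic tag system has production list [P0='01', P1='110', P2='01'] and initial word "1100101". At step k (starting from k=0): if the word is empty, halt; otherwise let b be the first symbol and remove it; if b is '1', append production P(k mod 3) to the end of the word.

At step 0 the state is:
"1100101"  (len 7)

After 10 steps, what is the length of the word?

11

[0] "1100101"  (len 7)
[1] "10010101"  (len 8)
[2] "0010101110"  (len 10)
[3] "010101110"  (len 9)
[4] "10101110"  (len 8)
[5] "0101110110"  (len 10)
[6] "101110110"  (len 9)
[7] "0111011001"  (len 10)
[8] "111011001"  (len 9)
[9] "1101100101"  (len 10)
[10] "10110010101"  (len 11)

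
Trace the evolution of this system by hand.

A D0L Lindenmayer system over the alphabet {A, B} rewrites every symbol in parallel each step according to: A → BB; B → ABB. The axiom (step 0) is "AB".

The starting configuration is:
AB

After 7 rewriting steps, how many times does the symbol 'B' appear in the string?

[0] AB
[1] BBABB
[2] ABBABBBBABBABB
[3] BBABBABBBBABBABBABBABBBBABBABBBBABBABB
[4] ABBABBBBABBABBBBABBABBABBABBBBABBABBBBABBABBBBABBABBBBABBABBABBABBBBABBABBBBABBABBABBABBBBABBABBBBABBABB
[5] BBABBABBBBABBABBABBABBBBABBABBBBABBABBABBABBBBABBABBBBABBA…ABBABBBBABBABBABBABBBBABBABBBBABBABBABBABBBBABBABBBBABBABB  (len 284)
[6] ABBABBBBABBABBBBABBABBABBABBBBABBABBBBABBABBBBABBABBBBABBA…ABBABBBBABBABBABBABBBBABBABBBBABBABBABBABBBBABBABBBBABBABB  (len 776)
[7] BBABBABBBBABBABBABBABBBBABBABBBBABBABBABBABBBBABBABBBBABBA…ABBABBBBABBABBABBABBBBABBABBBBABBABBABBABBBBABBABBBBABBABB  (len 2120)

1552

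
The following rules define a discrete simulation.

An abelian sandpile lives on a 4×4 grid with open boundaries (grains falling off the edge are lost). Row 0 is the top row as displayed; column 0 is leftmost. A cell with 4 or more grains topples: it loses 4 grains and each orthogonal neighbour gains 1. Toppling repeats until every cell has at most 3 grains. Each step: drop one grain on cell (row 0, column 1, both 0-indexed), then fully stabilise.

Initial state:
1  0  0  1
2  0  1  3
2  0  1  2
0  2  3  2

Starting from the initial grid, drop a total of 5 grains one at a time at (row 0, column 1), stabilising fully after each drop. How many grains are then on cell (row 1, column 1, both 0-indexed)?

t=0: 1  0  0  1
2  0  1  3
2  0  1  2
0  2  3  2
t=1: 1  1  0  1
2  0  1  3
2  0  1  2
0  2  3  2
t=2: 1  2  0  1
2  0  1  3
2  0  1  2
0  2  3  2
t=3: 1  3  0  1
2  0  1  3
2  0  1  2
0  2  3  2
t=4: 2  0  1  1
2  1  1  3
2  0  1  2
0  2  3  2
t=5: 2  1  1  1
2  1  1  3
2  0  1  2
0  2  3  2

1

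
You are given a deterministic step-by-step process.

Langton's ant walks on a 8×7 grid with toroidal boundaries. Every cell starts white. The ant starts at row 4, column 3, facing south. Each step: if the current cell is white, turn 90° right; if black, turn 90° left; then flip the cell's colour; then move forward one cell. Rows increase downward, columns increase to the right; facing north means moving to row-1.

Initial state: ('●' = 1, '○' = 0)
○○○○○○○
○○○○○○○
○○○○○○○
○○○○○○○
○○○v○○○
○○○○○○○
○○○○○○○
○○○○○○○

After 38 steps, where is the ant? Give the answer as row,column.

t=0: ○○○○○○○
○○○○○○○
○○○○○○○
○○○○○○○
○○○v○○○
○○○○○○○
○○○○○○○
○○○○○○○
t=1: ○○○○○○○
○○○○○○○
○○○○○○○
○○○○○○○
○○<●○○○
○○○○○○○
○○○○○○○
○○○○○○○
t=2: ○○○○○○○
○○○○○○○
○○○○○○○
○○^○○○○
○○●●○○○
○○○○○○○
○○○○○○○
○○○○○○○
t=3: ○○○○○○○
○○○○○○○
○○○○○○○
○○●>○○○
○○●●○○○
○○○○○○○
○○○○○○○
○○○○○○○
t=4: ○○○○○○○
○○○○○○○
○○○○○○○
○○●●○○○
○○●v○○○
○○○○○○○
○○○○○○○
○○○○○○○
t=5: ○○○○○○○
○○○○○○○
○○○○○○○
○○●●○○○
○○●○>○○
○○○○○○○
○○○○○○○
○○○○○○○
t=6: ○○○○○○○
○○○○○○○
○○○○○○○
○○●●○○○
○○●○●○○
○○○○v○○
○○○○○○○
○○○○○○○
t=7: ○○○○○○○
○○○○○○○
○○○○○○○
○○●●○○○
○○●○●○○
○○○<●○○
○○○○○○○
○○○○○○○
t=8: ○○○○○○○
○○○○○○○
○○○○○○○
○○●●○○○
○○●^●○○
○○○●●○○
○○○○○○○
○○○○○○○
t=9: ○○○○○○○
○○○○○○○
○○○○○○○
○○●●○○○
○○●●>○○
○○○●●○○
○○○○○○○
○○○○○○○
t=10: ○○○○○○○
○○○○○○○
○○○○○○○
○○●●^○○
○○●●○○○
○○○●●○○
○○○○○○○
○○○○○○○
t=11: ○○○○○○○
○○○○○○○
○○○○○○○
○○●●●>○
○○●●○○○
○○○●●○○
○○○○○○○
○○○○○○○
t=12: ○○○○○○○
○○○○○○○
○○○○○○○
○○●●●●○
○○●●○v○
○○○●●○○
○○○○○○○
○○○○○○○
t=13: ○○○○○○○
○○○○○○○
○○○○○○○
○○●●●●○
○○●●<●○
○○○●●○○
○○○○○○○
○○○○○○○
t=14: ○○○○○○○
○○○○○○○
○○○○○○○
○○●●^●○
○○●●●●○
○○○●●○○
○○○○○○○
○○○○○○○
t=15: ○○○○○○○
○○○○○○○
○○○○○○○
○○●<○●○
○○●●●●○
○○○●●○○
○○○○○○○
○○○○○○○
t=16: ○○○○○○○
○○○○○○○
○○○○○○○
○○●○○●○
○○●v●●○
○○○●●○○
○○○○○○○
○○○○○○○
t=17: ○○○○○○○
○○○○○○○
○○○○○○○
○○●○○●○
○○●○>●○
○○○●●○○
○○○○○○○
○○○○○○○
t=18: ○○○○○○○
○○○○○○○
○○○○○○○
○○●○^●○
○○●○○●○
○○○●●○○
○○○○○○○
○○○○○○○
t=19: ○○○○○○○
○○○○○○○
○○○○○○○
○○●○●>○
○○●○○●○
○○○●●○○
○○○○○○○
○○○○○○○
t=20: ○○○○○○○
○○○○○○○
○○○○○^○
○○●○●○○
○○●○○●○
○○○●●○○
○○○○○○○
○○○○○○○
t=21: ○○○○○○○
○○○○○○○
○○○○○●>
○○●○●○○
○○●○○●○
○○○●●○○
○○○○○○○
○○○○○○○
t=22: ○○○○○○○
○○○○○○○
○○○○○●●
○○●○●○v
○○●○○●○
○○○●●○○
○○○○○○○
○○○○○○○
t=23: ○○○○○○○
○○○○○○○
○○○○○●●
○○●○●<●
○○●○○●○
○○○●●○○
○○○○○○○
○○○○○○○
t=24: ○○○○○○○
○○○○○○○
○○○○○^●
○○●○●●●
○○●○○●○
○○○●●○○
○○○○○○○
○○○○○○○
t=25: ○○○○○○○
○○○○○○○
○○○○<○●
○○●○●●●
○○●○○●○
○○○●●○○
○○○○○○○
○○○○○○○
t=26: ○○○○○○○
○○○○^○○
○○○○●○●
○○●○●●●
○○●○○●○
○○○●●○○
○○○○○○○
○○○○○○○
t=27: ○○○○○○○
○○○○●>○
○○○○●○●
○○●○●●●
○○●○○●○
○○○●●○○
○○○○○○○
○○○○○○○
t=28: ○○○○○○○
○○○○●●○
○○○○●v●
○○●○●●●
○○●○○●○
○○○●●○○
○○○○○○○
○○○○○○○
t=29: ○○○○○○○
○○○○●●○
○○○○<●●
○○●○●●●
○○●○○●○
○○○●●○○
○○○○○○○
○○○○○○○
t=30: ○○○○○○○
○○○○●●○
○○○○○●●
○○●○v●●
○○●○○●○
○○○●●○○
○○○○○○○
○○○○○○○
t=31: ○○○○○○○
○○○○●●○
○○○○○●●
○○●○○>●
○○●○○●○
○○○●●○○
○○○○○○○
○○○○○○○
t=32: ○○○○○○○
○○○○●●○
○○○○○^●
○○●○○○●
○○●○○●○
○○○●●○○
○○○○○○○
○○○○○○○
t=33: ○○○○○○○
○○○○●●○
○○○○<○●
○○●○○○●
○○●○○●○
○○○●●○○
○○○○○○○
○○○○○○○
t=34: ○○○○○○○
○○○○^●○
○○○○●○●
○○●○○○●
○○●○○●○
○○○●●○○
○○○○○○○
○○○○○○○
t=35: ○○○○○○○
○○○<○●○
○○○○●○●
○○●○○○●
○○●○○●○
○○○●●○○
○○○○○○○
○○○○○○○
t=36: ○○○^○○○
○○○●○●○
○○○○●○●
○○●○○○●
○○●○○●○
○○○●●○○
○○○○○○○
○○○○○○○
t=37: ○○○●>○○
○○○●○●○
○○○○●○●
○○●○○○●
○○●○○●○
○○○●●○○
○○○○○○○
○○○○○○○
t=38: ○○○●●○○
○○○●v●○
○○○○●○●
○○●○○○●
○○●○○●○
○○○●●○○
○○○○○○○
○○○○○○○

1,4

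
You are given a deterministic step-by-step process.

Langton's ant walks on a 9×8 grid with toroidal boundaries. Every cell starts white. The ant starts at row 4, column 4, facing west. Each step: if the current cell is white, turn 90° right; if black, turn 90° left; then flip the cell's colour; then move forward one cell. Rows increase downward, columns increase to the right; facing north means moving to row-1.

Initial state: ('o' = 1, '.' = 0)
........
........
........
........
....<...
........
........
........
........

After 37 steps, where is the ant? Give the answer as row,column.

5,0

[0] ........
........
........
........
....<...
........
........
........
........
[1] ........
........
........
....^...
....o...
........
........
........
........
[2] ........
........
........
....o>..
....o...
........
........
........
........
[3] ........
........
........
....oo..
....ov..
........
........
........
........
[4] ........
........
........
....oo..
....<o..
........
........
........
........
[5] ........
........
........
....oo..
.....o..
....v...
........
........
........
[6] ........
........
........
....oo..
.....o..
...<o...
........
........
........
[7] ........
........
........
....oo..
...^.o..
...oo...
........
........
........
[8] ........
........
........
....oo..
...o>o..
...oo...
........
........
........
[9] ........
........
........
....oo..
...ooo..
...ov...
........
........
........
[10] ........
........
........
....oo..
...ooo..
...o.>..
........
........
........
[11] ........
........
........
....oo..
...ooo..
...o.o..
.....v..
........
........
[12] ........
........
........
....oo..
...ooo..
...o.o..
....<o..
........
........
[13] ........
........
........
....oo..
...ooo..
...o^o..
....oo..
........
........
[14] ........
........
........
....oo..
...ooo..
...oo>..
....oo..
........
........
[15] ........
........
........
....oo..
...oo^..
...oo...
....oo..
........
........
[16] ........
........
........
....oo..
...o<...
...oo...
....oo..
........
........
[17] ........
........
........
....oo..
...o....
...ov...
....oo..
........
........
[18] ........
........
........
....oo..
...o....
...o.>..
....oo..
........
........
[19] ........
........
........
....oo..
...o....
...o.o..
....ov..
........
........
[20] ........
........
........
....oo..
...o....
...o.o..
....o.>.
........
........
[21] ........
........
........
....oo..
...o....
...o.o..
....o.o.
......v.
........
[22] ........
........
........
....oo..
...o....
...o.o..
....o.o.
.....<o.
........
[23] ........
........
........
....oo..
...o....
...o.o..
....o^o.
.....oo.
........
[24] ........
........
........
....oo..
...o....
...o.o..
....oo>.
.....oo.
........
[25] ........
........
........
....oo..
...o....
...o.o^.
....oo..
.....oo.
........
[26] ........
........
........
....oo..
...o....
...o.oo>
....oo..
.....oo.
........
[27] ........
........
........
....oo..
...o....
...o.ooo
....oo.v
.....oo.
........
[28] ........
........
........
....oo..
...o....
...o.ooo
....oo<o
.....oo.
........
[29] ........
........
........
....oo..
...o....
...o.o^o
....oooo
.....oo.
........
[30] ........
........
........
....oo..
...o....
...o.<.o
....oooo
.....oo.
........
[31] ........
........
........
....oo..
...o....
...o...o
....ovoo
.....oo.
........
[32] ........
........
........
....oo..
...o....
...o...o
....o.>o
.....oo.
........
[33] ........
........
........
....oo..
...o....
...o..^o
....o..o
.....oo.
........
[34] ........
........
........
....oo..
...o....
...o..o>
....o..o
.....oo.
........
[35] ........
........
........
....oo..
...o...^
...o..o.
....o..o
.....oo.
........
[36] ........
........
........
....oo..
>..o...o
...o..o.
....o..o
.....oo.
........
[37] ........
........
........
....oo..
o..o...o
v..o..o.
....o..o
.....oo.
........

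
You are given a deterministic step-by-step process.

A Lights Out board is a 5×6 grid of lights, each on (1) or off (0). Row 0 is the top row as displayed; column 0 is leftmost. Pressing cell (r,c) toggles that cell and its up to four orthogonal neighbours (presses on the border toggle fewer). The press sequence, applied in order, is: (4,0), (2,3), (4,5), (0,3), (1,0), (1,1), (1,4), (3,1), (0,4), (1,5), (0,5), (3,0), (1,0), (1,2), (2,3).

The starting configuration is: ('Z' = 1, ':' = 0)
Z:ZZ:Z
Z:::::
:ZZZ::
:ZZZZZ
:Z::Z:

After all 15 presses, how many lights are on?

0) Z:ZZ:Z
Z:::::
:ZZZ::
:ZZZZZ
:Z::Z:
1) Z:ZZ:Z
Z:::::
:ZZZ::
ZZZZZZ
Z:::Z:
2) Z:ZZ:Z
Z::Z::
:Z::Z:
ZZZ:ZZ
Z:::Z:
3) Z:ZZ:Z
Z::Z::
:Z::Z:
ZZZ:Z:
Z::::Z
4) Z:::ZZ
Z:::::
:Z::Z:
ZZZ:Z:
Z::::Z
5) ::::ZZ
:Z::::
ZZ::Z:
ZZZ:Z:
Z::::Z
6) :Z::ZZ
Z:Z:::
Z:::Z:
ZZZ:Z:
Z::::Z
7) :Z:::Z
Z:ZZZZ
Z:::::
ZZZ:Z:
Z::::Z
8) :Z:::Z
Z:ZZZZ
ZZ::::
::::Z:
ZZ:::Z
9) :Z:ZZ:
Z:ZZ:Z
ZZ::::
::::Z:
ZZ:::Z
10) :Z:ZZZ
Z:ZZZ:
ZZ:::Z
::::Z:
ZZ:::Z
11) :Z:Z::
Z:ZZZZ
ZZ:::Z
::::Z:
ZZ:::Z
12) :Z:Z::
Z:ZZZZ
:Z:::Z
ZZ::Z:
:Z:::Z
13) ZZ:Z::
:ZZZZZ
ZZ:::Z
ZZ::Z:
:Z:::Z
14) ZZZZ::
::::ZZ
ZZZ::Z
ZZ::Z:
:Z:::Z
15) ZZZZ::
:::ZZZ
ZZ:ZZZ
ZZ:ZZ:
:Z:::Z

18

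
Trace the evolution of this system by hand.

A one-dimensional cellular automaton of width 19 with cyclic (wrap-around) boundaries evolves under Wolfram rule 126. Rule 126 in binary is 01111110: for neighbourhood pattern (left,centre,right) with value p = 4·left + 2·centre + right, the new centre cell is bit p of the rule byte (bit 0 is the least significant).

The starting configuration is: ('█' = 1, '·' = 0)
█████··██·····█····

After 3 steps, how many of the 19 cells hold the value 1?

13

0) █████··██·····█····
1) █···██████···███··█
2) ██·██····██·██·████
3) ·█████··████████···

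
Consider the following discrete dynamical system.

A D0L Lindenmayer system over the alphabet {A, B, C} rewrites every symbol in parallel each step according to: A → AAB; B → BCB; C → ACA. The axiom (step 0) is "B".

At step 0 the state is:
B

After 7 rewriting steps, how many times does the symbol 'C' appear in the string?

431

[0] B
[1] BCB
[2] BCBACABCB
[3] BCBACABCBAABACAAABBCBACABCB
[4] BCBACABCBAABACAAABBCBACABCBAABAABBCBAABACAAABAABAABBCBBCBACABCBAABACAAABBCBACABCB
[5] BCBACABCBAABACAAABBCBACABCBAABAABBCBAABACAAABAABAABBCBBCBA…ABCBAABAABBCBAABACAAABAABAABBCBBCBACABCBAABACAAABBCBACABCB  (len 243)
[6] BCBACABCBAABACAAABBCBACABCBAABAABBCBAABACAAABAABAABBCBBCBA…ABCBAABAABBCBAABACAAABAABAABBCBBCBACABCBAABACAAABBCBACABCB  (len 729)
[7] BCBACABCBAABACAAABBCBACABCBAABAABBCBAABACAAABAABAABBCBBCBA…ABCBAABAABBCBAABACAAABAABAABBCBBCBACABCBAABACAAABBCBACABCB  (len 2187)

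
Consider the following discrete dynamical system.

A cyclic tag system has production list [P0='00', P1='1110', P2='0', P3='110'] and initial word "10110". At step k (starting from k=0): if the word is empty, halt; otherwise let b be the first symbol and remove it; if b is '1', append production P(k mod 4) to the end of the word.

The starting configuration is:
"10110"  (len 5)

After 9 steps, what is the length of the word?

4

step 0: "10110"  (len 5)
step 1: "011000"  (len 6)
step 2: "11000"  (len 5)
step 3: "10000"  (len 5)
step 4: "0000110"  (len 7)
step 5: "000110"  (len 6)
step 6: "00110"  (len 5)
step 7: "0110"  (len 4)
step 8: "110"  (len 3)
step 9: "1000"  (len 4)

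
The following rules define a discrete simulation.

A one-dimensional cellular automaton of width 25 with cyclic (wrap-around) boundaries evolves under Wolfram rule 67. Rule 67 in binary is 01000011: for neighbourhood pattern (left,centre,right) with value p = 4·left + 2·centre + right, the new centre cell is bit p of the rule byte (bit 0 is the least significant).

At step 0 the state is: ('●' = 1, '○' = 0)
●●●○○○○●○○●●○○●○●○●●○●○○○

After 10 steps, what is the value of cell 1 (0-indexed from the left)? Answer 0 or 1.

t=0: ●●●○○○○●○○●●○○●○●○●●○●○○○
t=1: ○○●○●●●○○●○●○●○○○○○●○○○●●
t=2: ○●○○○○●○●○○○○○○●●●●○○●●○●
t=3: ○○○●●●○○○○●●●●●○○○●○●○●○○
t=4: ●●●○○●○●●●○○○○●○●●○○○○○○●
t=5: ○○●○●○○○○●○●●●○○○●○●●●●●○
t=6: ●●○○○○●●●○○○○●○●●○○○○○○●○
t=7: ○●○●●●○○●○●●●○○○●○●●●●●○○
t=8: ●○○○○●○●○○○○●○●●○○○○○○●○●
t=9: ●○●●●○○○○●●●○○○●○●●●●●○○○
t=10: ○○○○●○●●●○○●○●●○○○○○○●○●●

0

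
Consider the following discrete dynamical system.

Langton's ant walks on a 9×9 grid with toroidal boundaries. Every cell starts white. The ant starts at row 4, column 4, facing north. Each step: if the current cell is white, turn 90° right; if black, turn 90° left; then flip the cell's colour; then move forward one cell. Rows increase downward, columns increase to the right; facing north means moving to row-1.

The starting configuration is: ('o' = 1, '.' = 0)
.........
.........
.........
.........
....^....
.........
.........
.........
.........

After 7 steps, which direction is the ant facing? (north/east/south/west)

0) .........
.........
.........
.........
....^....
.........
.........
.........
.........
1) .........
.........
.........
.........
....o>...
.........
.........
.........
.........
2) .........
.........
.........
.........
....oo...
.....v...
.........
.........
.........
3) .........
.........
.........
.........
....oo...
....<o...
.........
.........
.........
4) .........
.........
.........
.........
....^o...
....oo...
.........
.........
.........
5) .........
.........
.........
.........
...<.o...
....oo...
.........
.........
.........
6) .........
.........
.........
...^.....
...o.o...
....oo...
.........
.........
.........
7) .........
.........
.........
...o>....
...o.o...
....oo...
.........
.........
.........

east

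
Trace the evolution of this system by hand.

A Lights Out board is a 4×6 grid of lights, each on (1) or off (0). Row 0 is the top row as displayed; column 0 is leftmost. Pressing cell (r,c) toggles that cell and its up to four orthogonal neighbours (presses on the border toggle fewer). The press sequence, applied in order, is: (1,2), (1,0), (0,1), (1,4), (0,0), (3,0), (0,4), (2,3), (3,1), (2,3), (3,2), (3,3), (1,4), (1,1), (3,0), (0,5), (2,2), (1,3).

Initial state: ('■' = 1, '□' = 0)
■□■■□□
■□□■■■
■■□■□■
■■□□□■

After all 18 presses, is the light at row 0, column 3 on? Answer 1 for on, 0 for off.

t=0: ■□■■□□
■□□■■■
■■□■□■
■■□□□■
t=1: ■□□■□□
■■■□■■
■■■■□■
■■□□□■
t=2: □□□■□□
□□■□■■
□■■■□■
■■□□□■
t=3: ■■■■□□
□■■□■■
□■■■□■
■■□□□■
t=4: ■■■■■□
□■■■□□
□■■■■■
■■□□□■
t=5: □□■■■□
■■■■□□
□■■■■■
■■□□□■
t=6: □□■■■□
■■■■□□
■■■■■■
□□□□□■
t=7: □□■□□■
■■■■■□
■■■■■■
□□□□□■
t=8: □□■□□■
■■■□■□
■■□□□■
□□□■□■
t=9: □□■□□■
■■■□■□
■□□□□■
■■■■□■
t=10: □□■□□■
■■■■■□
■□■■■■
■■■□□■
t=11: □□■□□■
■■■■■□
■□□■■■
■□□■□■
t=12: □□■□□■
■■■■■□
■□□□■■
■□■□■■
t=13: □□■□■■
■■■□□■
■□□□□■
■□■□■■
t=14: □■■□■■
□□□□□■
■■□□□■
■□■□■■
t=15: □■■□■■
□□□□□■
□■□□□■
□■■□■■
t=16: □■■□□□
□□□□□□
□■□□□■
□■■□■■
t=17: □■■□□□
□□■□□□
□□■■□■
□■□□■■
t=18: □■■■□□
□□□■■□
□□■□□■
□■□□■■

1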